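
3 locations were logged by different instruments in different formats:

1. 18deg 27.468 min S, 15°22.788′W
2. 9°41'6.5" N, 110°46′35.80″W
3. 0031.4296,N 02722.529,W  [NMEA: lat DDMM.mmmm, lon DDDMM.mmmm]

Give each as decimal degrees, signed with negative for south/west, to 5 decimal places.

Point 1:
  Latitude: 27.468′ = 0.457800°; total 18.457800
  S → negative
  λ: 22.788′ = 0.379800°; total 15.379800
  W ⇒ negate
Point 2:
  Lat: 9° + 41/60 + 6.5/3600 = 9 + 0.683333 + 0.001806 = 9.685139
  N → positive
  λ: 46′ + 35.8″ = 46.59667′; 110 + 46.59667/60 = 110.776611
  hemisphere W, so the sign is −
Point 3:
  Lat: degrees = first 2 digits = 0, minutes = 31.4296; 0 + 31.4296/60 = 0.523827
  N ⇒ keep positive
  λ: degrees = first 3 digits = 27, minutes = 22.529; 27 + 22.529/60 = 27.375483
  hemisphere W, so the sign is −

1. -18.45780, -15.37980
2. 9.68514, -110.77661
3. 0.52383, -27.37548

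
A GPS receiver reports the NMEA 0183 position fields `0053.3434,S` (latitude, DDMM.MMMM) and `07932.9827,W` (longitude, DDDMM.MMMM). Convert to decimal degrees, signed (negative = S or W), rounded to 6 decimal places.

-0.889057, -79.549712

φ: split at 2 digits → 00° and 53.3434′; 0 + 53.3434/60 = 0.8890567
S → negative
λ: split at 3 digits → 079° and 32.9827′; 79 + 32.9827/60 = 79.5497117
W ⇒ negate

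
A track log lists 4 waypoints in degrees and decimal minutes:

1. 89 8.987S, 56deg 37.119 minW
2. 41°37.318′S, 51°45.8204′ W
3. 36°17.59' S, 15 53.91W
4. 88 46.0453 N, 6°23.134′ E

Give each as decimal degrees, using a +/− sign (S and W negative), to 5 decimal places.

Point 1:
  φ: 8.987′ = 0.149783°; total 89.149783
  S ⇒ negate
  Lon: 37.119′ = 0.618650°; total 56.618650
  W → negative
Point 2:
  Lat: 37.318′ = 0.621967°; total 41.621967
  hemisphere S, so the sign is −
  λ: 51 + 45.8204/60 = 51.763673
  hemisphere W, so the sign is −
Point 3:
  Latitude: 17.59′ = 0.293167°; total 36.293167
  S → negative
  Longitude: 15 + 53.91/60 = 15.898500
  hemisphere W, so the sign is −
Point 4:
  Lat: 46.0453′ = 0.767422°; total 88.767422
  N ⇒ keep positive
  λ: 23.134′ = 0.385567°; total 6.385567
  E → positive

1. -89.14978, -56.61865
2. -41.62197, -51.76367
3. -36.29317, -15.89850
4. 88.76742, 6.38557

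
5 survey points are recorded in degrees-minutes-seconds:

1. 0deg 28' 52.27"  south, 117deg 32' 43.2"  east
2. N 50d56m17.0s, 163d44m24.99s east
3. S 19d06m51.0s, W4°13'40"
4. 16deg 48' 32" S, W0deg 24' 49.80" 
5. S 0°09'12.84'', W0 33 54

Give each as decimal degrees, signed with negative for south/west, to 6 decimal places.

1. -0.481186, 117.545333
2. 50.938056, 163.740275
3. -19.114167, -4.227778
4. -16.808889, -0.413833
5. -0.153567, -0.565000

Point 1:
  Lat: 0° + 28/60 + 52.27/3600 = 0 + 0.466667 + 0.014519 = 0.4811861
  hemisphere S, so the sign is −
  Longitude: 32′ + 43.2″ = 32.72000′; 117 + 32.72000/60 = 117.5453333
  E ⇒ keep positive
Point 2:
  Lat: 50° + 56/60 + 17/3600 = 50 + 0.933333 + 0.004722 = 50.9380556
  N → positive
  λ: 163 + 44/60 + 24.99/3600 = 163.7402750
  E ⇒ keep positive
Point 3:
  Lat: 6′ + 51″ = 6.85000′; 19 + 6.85000/60 = 19.1141667
  S → negative
  Lon: 4° + 13/60 + 40/3600 = 4 + 0.216667 + 0.011111 = 4.2277778
  hemisphere W, so the sign is −
Point 4:
  φ: 16° + 48/60 + 32/3600 = 16 + 0.800000 + 0.008889 = 16.8088889
  S → negative
  Longitude: 0° + 24/60 + 49.8/3600 = 0 + 0.400000 + 0.013833 = 0.4138333
  hemisphere W, so the sign is −
Point 5:
  φ: 0 + 9/60 + 12.84/3600 = 0.1535667
  hemisphere S, so the sign is −
  Lon: 0 + 33/60 + 54/3600 = 0.5650000
  W ⇒ negate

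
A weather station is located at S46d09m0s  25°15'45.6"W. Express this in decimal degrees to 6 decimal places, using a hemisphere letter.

46.150000° S, 25.262667° W

φ: 9′ + 0″ = 9.00000′; 46 + 9.00000/60 = 46.1500000
Lon: 15′ + 45.6″ = 15.76000′; 25 + 15.76000/60 = 25.2626667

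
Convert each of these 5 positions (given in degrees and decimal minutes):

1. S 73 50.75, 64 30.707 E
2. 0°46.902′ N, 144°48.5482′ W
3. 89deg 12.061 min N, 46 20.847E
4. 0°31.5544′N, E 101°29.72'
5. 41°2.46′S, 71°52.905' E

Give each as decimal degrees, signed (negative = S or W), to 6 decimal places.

1. -73.845833, 64.511783
2. 0.781700, -144.809137
3. 89.201017, 46.347450
4. 0.525907, 101.495333
5. -41.041000, 71.881750

Point 1:
  φ: 73 + 50.75/60 = 73.8458333
  S ⇒ negate
  λ: 30.707′ = 0.511783°; total 64.5117833
  E → positive
Point 2:
  φ: 46.902′ = 0.781700°; total 0.7817000
  N → positive
  Longitude: 144 + 48.5482/60 = 144.8091367
  hemisphere W, so the sign is −
Point 3:
  φ: 89 + 12.061/60 = 89.2010167
  N ⇒ keep positive
  λ: 46 + 20.847/60 = 46.3474500
  E → positive
Point 4:
  Lat: 31.5544′ = 0.525907°; total 0.5259067
  N ⇒ keep positive
  Longitude: 29.72′ = 0.495333°; total 101.4953333
  E ⇒ keep positive
Point 5:
  φ: 41 + 2.46/60 = 41.0410000
  S → negative
  Lon: 52.905′ = 0.881750°; total 71.8817500
  E → positive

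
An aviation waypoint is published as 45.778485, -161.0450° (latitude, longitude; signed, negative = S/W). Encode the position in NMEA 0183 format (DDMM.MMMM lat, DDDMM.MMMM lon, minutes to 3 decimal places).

4546.709,N / 16102.700,W

Latitude: fractional part 0.778485 → 46.70910 minutes
Longitude is negative → W; |value| = 161.045000
Lon: fractional part 0.045000 → 2.70000 minutes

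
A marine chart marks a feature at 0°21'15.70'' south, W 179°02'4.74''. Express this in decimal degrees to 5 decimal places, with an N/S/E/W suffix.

0.35436° S, 179.03465° W

Latitude: 0° + 21/60 + 15.7/3600 = 0 + 0.350000 + 0.004361 = 0.354361
λ: 179° + 2/60 + 4.74/3600 = 179 + 0.033333 + 0.001317 = 179.034650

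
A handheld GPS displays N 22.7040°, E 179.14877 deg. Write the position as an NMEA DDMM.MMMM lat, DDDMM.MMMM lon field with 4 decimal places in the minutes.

2242.2400,N / 17908.9262,E

φ: 22° + 0.704000 × 60 = 22° 42.240000′
Longitude: fractional part 0.148770 → 8.926200 minutes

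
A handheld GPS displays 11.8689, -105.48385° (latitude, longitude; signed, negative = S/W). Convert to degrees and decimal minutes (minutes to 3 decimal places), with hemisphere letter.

11° 52.134′ N, 105° 29.031′ W

Lat: minutes = (11.868900 − 11) × 60 = 52.13400
Longitude is negative → W; |value| = 105.483850
Longitude: minutes = (105.483850 − 105) × 60 = 29.03100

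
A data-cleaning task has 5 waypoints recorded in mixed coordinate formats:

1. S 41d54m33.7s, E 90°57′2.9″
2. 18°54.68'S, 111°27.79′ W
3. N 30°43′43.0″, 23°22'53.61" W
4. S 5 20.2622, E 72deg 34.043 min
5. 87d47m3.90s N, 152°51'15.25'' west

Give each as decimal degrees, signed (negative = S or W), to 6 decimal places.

1. -41.909361, 90.950806
2. -18.911333, -111.463167
3. 30.728611, -23.381558
4. -5.337703, 72.567383
5. 87.784417, -152.854236

Point 1:
  φ: 54′ + 33.7″ = 54.56167′; 41 + 54.56167/60 = 41.9093611
  hemisphere S, so the sign is −
  λ: 90 + 57/60 + 2.9/3600 = 90.9508056
  E → positive
Point 2:
  φ: 54.68′ = 0.911333°; total 18.9113333
  S ⇒ negate
  Longitude: 111 + 27.79/60 = 111.4631667
  hemisphere W, so the sign is −
Point 3:
  Latitude: 30° + 43/60 + 43/3600 = 30 + 0.716667 + 0.011944 = 30.7286111
  N → positive
  Lon: 22′ + 53.61″ = 22.89350′; 23 + 22.89350/60 = 23.3815583
  hemisphere W, so the sign is −
Point 4:
  Latitude: 20.2622′ = 0.337703°; total 5.3377033
  hemisphere S, so the sign is −
  Longitude: 34.043′ = 0.567383°; total 72.5673833
  E → positive
Point 5:
  Latitude: 87 + 47/60 + 3.9/3600 = 87.7844167
  N ⇒ keep positive
  Longitude: 51′ + 15.25″ = 51.25417′; 152 + 51.25417/60 = 152.8542361
  W → negative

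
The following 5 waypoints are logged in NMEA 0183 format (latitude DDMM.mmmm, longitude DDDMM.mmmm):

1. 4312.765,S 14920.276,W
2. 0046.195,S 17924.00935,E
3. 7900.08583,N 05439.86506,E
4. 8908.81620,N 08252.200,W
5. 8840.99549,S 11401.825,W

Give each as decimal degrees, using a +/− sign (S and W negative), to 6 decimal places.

1. -43.212750, -149.337933
2. -0.769917, 179.400156
3. 79.001431, 54.664418
4. 89.146937, -82.870000
5. -88.683258, -114.030417

Point 1:
  Lat: degrees = first 2 digits = 43, minutes = 12.765; 43 + 12.765/60 = 43.2127500
  hemisphere S, so the sign is −
  Longitude: degrees = first 3 digits = 149, minutes = 20.276; 149 + 20.276/60 = 149.3379333
  hemisphere W, so the sign is −
Point 2:
  Lat: split at 2 digits → 00° and 46.195′; 0 + 46.195/60 = 0.7699167
  S → negative
  Lon: split at 3 digits → 179° and 24.00935′; 179 + 24.00935/60 = 179.4001558
  E → positive
Point 3:
  Latitude: degrees = first 2 digits = 79, minutes = 0.08583; 79 + 0.08583/60 = 79.0014305
  N → positive
  Longitude: degrees = first 3 digits = 54, minutes = 39.86506; 54 + 39.86506/60 = 54.6644177
  E ⇒ keep positive
Point 4:
  Lat: degrees = first 2 digits = 89, minutes = 8.8162; 89 + 8.8162/60 = 89.1469367
  N → positive
  λ: degrees = first 3 digits = 82, minutes = 52.2; 82 + 52.2/60 = 82.8700000
  W ⇒ negate
Point 5:
  φ: degrees = first 2 digits = 88, minutes = 40.99549; 88 + 40.99549/60 = 88.6832582
  hemisphere S, so the sign is −
  Lon: split at 3 digits → 114° and 1.825′; 114 + 1.825/60 = 114.0304167
  hemisphere W, so the sign is −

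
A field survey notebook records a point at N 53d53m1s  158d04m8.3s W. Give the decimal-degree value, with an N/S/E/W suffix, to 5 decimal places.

Lat: 53° + 53/60 + 1/3600 = 53 + 0.883333 + 0.000278 = 53.883611
λ: 4′ + 8.3″ = 4.13833′; 158 + 4.13833/60 = 158.068972

53.88361° N, 158.06897° W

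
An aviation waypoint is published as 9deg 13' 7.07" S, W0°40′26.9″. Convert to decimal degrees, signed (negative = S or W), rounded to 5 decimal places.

Lat: 13′ + 7.07″ = 13.11783′; 9 + 13.11783/60 = 9.218631
S → negative
Lon: 0 + 40/60 + 26.9/3600 = 0.674139
W ⇒ negate

-9.21863, -0.67414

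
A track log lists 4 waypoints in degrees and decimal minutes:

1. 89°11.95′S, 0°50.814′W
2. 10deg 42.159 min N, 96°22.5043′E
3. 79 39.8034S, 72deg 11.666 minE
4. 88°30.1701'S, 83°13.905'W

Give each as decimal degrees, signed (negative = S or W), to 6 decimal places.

1. -89.199167, -0.846900
2. 10.702650, 96.375072
3. -79.663390, 72.194433
4. -88.502835, -83.231750

Point 1:
  Lat: 89 + 11.95/60 = 89.1991667
  S ⇒ negate
  Longitude: 0 + 50.814/60 = 0.8469000
  W ⇒ negate
Point 2:
  Lat: 10 + 42.159/60 = 10.7026500
  N ⇒ keep positive
  λ: 96 + 22.5043/60 = 96.3750717
  E → positive
Point 3:
  Latitude: 79 + 39.8034/60 = 79.6633900
  S ⇒ negate
  Longitude: 11.666′ = 0.194433°; total 72.1944333
  E ⇒ keep positive
Point 4:
  Latitude: 30.1701′ = 0.502835°; total 88.5028350
  hemisphere S, so the sign is −
  Longitude: 13.905′ = 0.231750°; total 83.2317500
  W ⇒ negate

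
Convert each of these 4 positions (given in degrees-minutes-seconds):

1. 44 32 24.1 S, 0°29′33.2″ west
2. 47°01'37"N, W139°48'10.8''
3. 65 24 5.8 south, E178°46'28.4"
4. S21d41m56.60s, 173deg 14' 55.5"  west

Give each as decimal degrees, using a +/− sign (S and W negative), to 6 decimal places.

1. -44.540028, -0.492556
2. 47.026944, -139.803000
3. -65.401611, 178.774556
4. -21.699056, -173.248750

Point 1:
  Lat: 32′ + 24.1″ = 32.40167′; 44 + 32.40167/60 = 44.5400278
  hemisphere S, so the sign is −
  Longitude: 0 + 29/60 + 33.2/3600 = 0.4925556
  W → negative
Point 2:
  Lat: 1′ + 37″ = 1.61667′; 47 + 1.61667/60 = 47.0269444
  N ⇒ keep positive
  λ: 139° + 48/60 + 10.8/3600 = 139 + 0.800000 + 0.003000 = 139.8030000
  hemisphere W, so the sign is −
Point 3:
  φ: 24′ + 5.8″ = 24.09667′; 65 + 24.09667/60 = 65.4016111
  hemisphere S, so the sign is −
  Longitude: 178 + 46/60 + 28.4/3600 = 178.7745556
  E ⇒ keep positive
Point 4:
  Lat: 21 + 41/60 + 56.6/3600 = 21.6990556
  S ⇒ negate
  Longitude: 173 + 14/60 + 55.5/3600 = 173.2487500
  W → negative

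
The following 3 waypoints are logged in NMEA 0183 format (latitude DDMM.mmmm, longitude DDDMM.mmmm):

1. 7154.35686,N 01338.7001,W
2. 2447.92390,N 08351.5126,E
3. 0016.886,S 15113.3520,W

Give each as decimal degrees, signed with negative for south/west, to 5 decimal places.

1. 71.90595, -13.64500
2. 24.79873, 83.85854
3. -0.28143, -151.22253

Point 1:
  Latitude: degrees = first 2 digits = 71, minutes = 54.35686; 71 + 54.35686/60 = 71.905948
  N ⇒ keep positive
  Lon: split at 3 digits → 013° and 38.7001′; 13 + 38.7001/60 = 13.645002
  W → negative
Point 2:
  Latitude: degrees = first 2 digits = 24, minutes = 47.9239; 24 + 47.9239/60 = 24.798732
  N ⇒ keep positive
  Longitude: split at 3 digits → 083° and 51.5126′; 83 + 51.5126/60 = 83.858543
  E → positive
Point 3:
  Latitude: degrees = first 2 digits = 0, minutes = 16.886; 0 + 16.886/60 = 0.281433
  hemisphere S, so the sign is −
  λ: degrees = first 3 digits = 151, minutes = 13.352; 151 + 13.352/60 = 151.222533
  W → negative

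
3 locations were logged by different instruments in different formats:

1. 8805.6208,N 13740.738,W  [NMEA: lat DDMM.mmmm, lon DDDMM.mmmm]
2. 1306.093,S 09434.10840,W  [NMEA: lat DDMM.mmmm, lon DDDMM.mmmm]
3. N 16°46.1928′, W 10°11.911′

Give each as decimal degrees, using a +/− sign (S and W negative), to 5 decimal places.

Point 1:
  Latitude: split at 2 digits → 88° and 5.6208′; 88 + 5.6208/60 = 88.093680
  N ⇒ keep positive
  Lon: split at 3 digits → 137° and 40.738′; 137 + 40.738/60 = 137.678967
  W ⇒ negate
Point 2:
  Latitude: degrees = first 2 digits = 13, minutes = 6.093; 13 + 6.093/60 = 13.101550
  hemisphere S, so the sign is −
  Longitude: split at 3 digits → 094° and 34.1084′; 94 + 34.1084/60 = 94.568473
  W → negative
Point 3:
  Latitude: 16 + 46.1928/60 = 16.769880
  N → positive
  Lon: 11.911′ = 0.198517°; total 10.198517
  W → negative

1. 88.09368, -137.67897
2. -13.10155, -94.56847
3. 16.76988, -10.19852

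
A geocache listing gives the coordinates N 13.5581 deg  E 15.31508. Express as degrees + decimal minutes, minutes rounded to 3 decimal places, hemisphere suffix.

Lat: minutes = (13.558100 − 13) × 60 = 33.48600
Lon: 15° + 0.315080 × 60 = 15° 18.90480′

13° 33.486′ N, 15° 18.905′ E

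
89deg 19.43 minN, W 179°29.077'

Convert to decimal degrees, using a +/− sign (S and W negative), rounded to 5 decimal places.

Lat: 89 + 19.43/60 = 89.323833
N → positive
λ: 29.077′ = 0.484617°; total 179.484617
hemisphere W, so the sign is −

89.32383, -179.48462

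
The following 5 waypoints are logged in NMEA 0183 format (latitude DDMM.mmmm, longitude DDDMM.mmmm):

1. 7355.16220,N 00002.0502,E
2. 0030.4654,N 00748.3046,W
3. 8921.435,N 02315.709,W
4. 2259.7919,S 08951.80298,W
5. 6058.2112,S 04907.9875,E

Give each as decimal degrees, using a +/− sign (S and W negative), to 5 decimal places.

Point 1:
  φ: split at 2 digits → 73° and 55.1622′; 73 + 55.1622/60 = 73.919370
  N ⇒ keep positive
  λ: degrees = first 3 digits = 0, minutes = 2.0502; 0 + 2.0502/60 = 0.034170
  E → positive
Point 2:
  φ: split at 2 digits → 00° and 30.4654′; 0 + 30.4654/60 = 0.507757
  N → positive
  λ: split at 3 digits → 007° and 48.3046′; 7 + 48.3046/60 = 7.805077
  hemisphere W, so the sign is −
Point 3:
  φ: degrees = first 2 digits = 89, minutes = 21.435; 89 + 21.435/60 = 89.357250
  N → positive
  Longitude: split at 3 digits → 023° and 15.709′; 23 + 15.709/60 = 23.261817
  hemisphere W, so the sign is −
Point 4:
  Lat: split at 2 digits → 22° and 59.7919′; 22 + 59.7919/60 = 22.996532
  S ⇒ negate
  λ: degrees = first 3 digits = 89, minutes = 51.80298; 89 + 51.80298/60 = 89.863383
  hemisphere W, so the sign is −
Point 5:
  φ: degrees = first 2 digits = 60, minutes = 58.2112; 60 + 58.2112/60 = 60.970187
  S → negative
  Longitude: split at 3 digits → 049° and 7.9875′; 49 + 7.9875/60 = 49.133125
  E → positive

1. 73.91937, 0.03417
2. 0.50776, -7.80508
3. 89.35725, -23.26182
4. -22.99653, -89.86338
5. -60.97019, 49.13313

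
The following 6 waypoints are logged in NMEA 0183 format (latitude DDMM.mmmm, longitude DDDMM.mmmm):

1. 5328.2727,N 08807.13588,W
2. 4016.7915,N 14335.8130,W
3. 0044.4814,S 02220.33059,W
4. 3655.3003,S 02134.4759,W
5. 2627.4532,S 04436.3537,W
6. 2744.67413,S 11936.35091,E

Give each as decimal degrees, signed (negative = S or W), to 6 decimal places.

Point 1:
  Latitude: split at 2 digits → 53° and 28.2727′; 53 + 28.2727/60 = 53.4712117
  N ⇒ keep positive
  λ: split at 3 digits → 088° and 7.13588′; 88 + 7.13588/60 = 88.1189313
  W ⇒ negate
Point 2:
  Latitude: split at 2 digits → 40° and 16.7915′; 40 + 16.7915/60 = 40.2798583
  N ⇒ keep positive
  Lon: degrees = first 3 digits = 143, minutes = 35.813; 143 + 35.813/60 = 143.5968833
  W ⇒ negate
Point 3:
  Latitude: degrees = first 2 digits = 0, minutes = 44.4814; 0 + 44.4814/60 = 0.7413567
  S ⇒ negate
  Lon: degrees = first 3 digits = 22, minutes = 20.33059; 22 + 20.33059/60 = 22.3388432
  W ⇒ negate
Point 4:
  Lat: split at 2 digits → 36° and 55.3003′; 36 + 55.3003/60 = 36.9216717
  S → negative
  Longitude: split at 3 digits → 021° and 34.4759′; 21 + 34.4759/60 = 21.5745983
  W ⇒ negate
Point 5:
  Latitude: split at 2 digits → 26° and 27.4532′; 26 + 27.4532/60 = 26.4575533
  hemisphere S, so the sign is −
  Longitude: split at 3 digits → 044° and 36.3537′; 44 + 36.3537/60 = 44.6058950
  W → negative
Point 6:
  Latitude: split at 2 digits → 27° and 44.67413′; 27 + 44.67413/60 = 27.7445688
  S ⇒ negate
  Longitude: degrees = first 3 digits = 119, minutes = 36.35091; 119 + 36.35091/60 = 119.6058485
  E → positive

1. 53.471212, -88.118931
2. 40.279858, -143.596883
3. -0.741357, -22.338843
4. -36.921672, -21.574598
5. -26.457553, -44.605895
6. -27.744569, 119.605849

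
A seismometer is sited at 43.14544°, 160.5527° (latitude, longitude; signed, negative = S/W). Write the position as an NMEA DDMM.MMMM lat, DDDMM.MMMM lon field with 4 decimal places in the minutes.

4308.7264,N / 16033.1620,E

Lat: 43° + 0.145440 × 60 = 43° 8.726400′
Lon: minutes = (160.552700 − 160) × 60 = 33.162000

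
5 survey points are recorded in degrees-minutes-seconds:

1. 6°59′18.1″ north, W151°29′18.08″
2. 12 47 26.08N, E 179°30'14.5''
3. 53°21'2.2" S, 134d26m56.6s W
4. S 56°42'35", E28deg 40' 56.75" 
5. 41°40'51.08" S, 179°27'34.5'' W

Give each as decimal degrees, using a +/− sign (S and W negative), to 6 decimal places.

Point 1:
  φ: 6° + 59/60 + 18.1/3600 = 6 + 0.983333 + 0.005028 = 6.9883611
  N ⇒ keep positive
  Longitude: 29′ + 18.08″ = 29.30133′; 151 + 29.30133/60 = 151.4883556
  W → negative
Point 2:
  Lat: 12° + 47/60 + 26.08/3600 = 12 + 0.783333 + 0.007244 = 12.7905778
  N → positive
  λ: 179° + 30/60 + 14.5/3600 = 179 + 0.500000 + 0.004028 = 179.5040278
  E → positive
Point 3:
  φ: 21′ + 2.2″ = 21.03667′; 53 + 21.03667/60 = 53.3506111
  S → negative
  Longitude: 134 + 26/60 + 56.6/3600 = 134.4490556
  W ⇒ negate
Point 4:
  Lat: 42′ + 35″ = 42.58333′; 56 + 42.58333/60 = 56.7097222
  hemisphere S, so the sign is −
  λ: 28 + 40/60 + 56.75/3600 = 28.6824306
  E → positive
Point 5:
  Lat: 40′ + 51.08″ = 40.85133′; 41 + 40.85133/60 = 41.6808556
  hemisphere S, so the sign is −
  Longitude: 179 + 27/60 + 34.5/3600 = 179.4595833
  W → negative

1. 6.988361, -151.488356
2. 12.790578, 179.504028
3. -53.350611, -134.449056
4. -56.709722, 28.682431
5. -41.680856, -179.459583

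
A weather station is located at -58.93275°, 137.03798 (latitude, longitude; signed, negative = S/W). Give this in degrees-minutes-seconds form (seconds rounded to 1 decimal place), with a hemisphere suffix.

58°55′57.9″ S, 137°02′16.7″ E

Latitude is negative → S; |value| = 58.932750
Lat: whole degrees 58; 55.96500′ → 55′ and 57.900″
Longitude: 0.037980 × 60 = 2.27880′ → 2′, remainder × 60 = 16.728″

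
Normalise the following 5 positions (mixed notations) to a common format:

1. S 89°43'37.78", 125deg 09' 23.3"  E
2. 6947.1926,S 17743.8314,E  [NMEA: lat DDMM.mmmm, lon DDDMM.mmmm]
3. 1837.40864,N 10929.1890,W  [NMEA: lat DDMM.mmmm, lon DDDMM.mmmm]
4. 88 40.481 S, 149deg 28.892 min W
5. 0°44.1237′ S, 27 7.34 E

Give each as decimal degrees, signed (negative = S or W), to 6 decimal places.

1. -89.727161, 125.156472
2. -69.786543, 177.730523
3. 18.623477, -109.486483
4. -88.674683, -149.481533
5. -0.735395, 27.122333

Point 1:
  Latitude: 89 + 43/60 + 37.78/3600 = 89.7271611
  S ⇒ negate
  Longitude: 9′ + 23.3″ = 9.38833′; 125 + 9.38833/60 = 125.1564722
  E → positive
Point 2:
  Latitude: split at 2 digits → 69° and 47.1926′; 69 + 47.1926/60 = 69.7865433
  hemisphere S, so the sign is −
  Longitude: split at 3 digits → 177° and 43.8314′; 177 + 43.8314/60 = 177.7305233
  E → positive
Point 3:
  Latitude: degrees = first 2 digits = 18, minutes = 37.40864; 18 + 37.40864/60 = 18.6234773
  N ⇒ keep positive
  λ: degrees = first 3 digits = 109, minutes = 29.189; 109 + 29.189/60 = 109.4864833
  hemisphere W, so the sign is −
Point 4:
  Lat: 88 + 40.481/60 = 88.6746833
  hemisphere S, so the sign is −
  λ: 149 + 28.892/60 = 149.4815333
  W ⇒ negate
Point 5:
  Latitude: 0 + 44.1237/60 = 0.7353950
  S ⇒ negate
  Longitude: 7.34′ = 0.122333°; total 27.1223333
  E → positive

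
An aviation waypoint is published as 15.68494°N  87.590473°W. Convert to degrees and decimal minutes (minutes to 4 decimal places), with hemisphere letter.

Latitude: minutes = (15.684940 − 15) × 60 = 41.096400
Longitude: minutes = (87.590473 − 87) × 60 = 35.428380

15° 41.0964′ N, 87° 35.4284′ W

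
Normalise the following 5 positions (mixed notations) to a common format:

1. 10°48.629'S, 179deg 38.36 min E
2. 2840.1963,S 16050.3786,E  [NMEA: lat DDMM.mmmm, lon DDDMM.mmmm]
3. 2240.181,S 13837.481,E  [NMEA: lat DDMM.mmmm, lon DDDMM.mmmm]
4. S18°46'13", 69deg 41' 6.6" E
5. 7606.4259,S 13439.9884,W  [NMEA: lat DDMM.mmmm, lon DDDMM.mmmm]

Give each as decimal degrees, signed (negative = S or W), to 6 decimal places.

1. -10.810483, 179.639333
2. -28.669938, 160.839643
3. -22.669683, 138.624683
4. -18.770278, 69.685167
5. -76.107098, -134.666473

Point 1:
  φ: 10 + 48.629/60 = 10.8104833
  S ⇒ negate
  λ: 38.36′ = 0.639333°; total 179.6393333
  E → positive
Point 2:
  Latitude: split at 2 digits → 28° and 40.1963′; 28 + 40.1963/60 = 28.6699383
  hemisphere S, so the sign is −
  Longitude: degrees = first 3 digits = 160, minutes = 50.3786; 160 + 50.3786/60 = 160.8396433
  E → positive
Point 3:
  Lat: degrees = first 2 digits = 22, minutes = 40.181; 22 + 40.181/60 = 22.6696833
  hemisphere S, so the sign is −
  Longitude: split at 3 digits → 138° and 37.481′; 138 + 37.481/60 = 138.6246833
  E ⇒ keep positive
Point 4:
  Lat: 18° + 46/60 + 13/3600 = 18 + 0.766667 + 0.003611 = 18.7702778
  S → negative
  λ: 69° + 41/60 + 6.6/3600 = 69 + 0.683333 + 0.001833 = 69.6851667
  E ⇒ keep positive
Point 5:
  φ: split at 2 digits → 76° and 6.4259′; 76 + 6.4259/60 = 76.1070983
  S → negative
  Longitude: split at 3 digits → 134° and 39.9884′; 134 + 39.9884/60 = 134.6664733
  W → negative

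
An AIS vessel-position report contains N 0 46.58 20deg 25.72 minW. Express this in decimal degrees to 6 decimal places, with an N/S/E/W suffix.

0.776333° N, 20.428667° W

φ: 0 + 46.58/60 = 0.7763333
Lon: 25.72′ = 0.428667°; total 20.4286667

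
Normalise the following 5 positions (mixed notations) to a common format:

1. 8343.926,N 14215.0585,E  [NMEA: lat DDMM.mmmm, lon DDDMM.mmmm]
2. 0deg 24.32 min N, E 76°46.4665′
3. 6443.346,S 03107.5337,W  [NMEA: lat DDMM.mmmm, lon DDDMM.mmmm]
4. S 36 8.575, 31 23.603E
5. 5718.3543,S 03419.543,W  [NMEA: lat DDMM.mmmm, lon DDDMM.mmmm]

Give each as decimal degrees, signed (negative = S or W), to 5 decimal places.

1. 83.73210, 142.25098
2. 0.40533, 76.77444
3. -64.72243, -31.12556
4. -36.14292, 31.39338
5. -57.30591, -34.32572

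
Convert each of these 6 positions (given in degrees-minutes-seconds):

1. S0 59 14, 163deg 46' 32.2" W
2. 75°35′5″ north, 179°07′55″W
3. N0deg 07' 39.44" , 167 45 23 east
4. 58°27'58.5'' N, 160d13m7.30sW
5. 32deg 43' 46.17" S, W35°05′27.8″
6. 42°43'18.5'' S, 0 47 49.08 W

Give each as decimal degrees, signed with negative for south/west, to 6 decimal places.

1. -0.987222, -163.775611
2. 75.584722, -179.131944
3. 0.127622, 167.756389
4. 58.466250, -160.218694
5. -32.729492, -35.091056
6. -42.721806, -0.796967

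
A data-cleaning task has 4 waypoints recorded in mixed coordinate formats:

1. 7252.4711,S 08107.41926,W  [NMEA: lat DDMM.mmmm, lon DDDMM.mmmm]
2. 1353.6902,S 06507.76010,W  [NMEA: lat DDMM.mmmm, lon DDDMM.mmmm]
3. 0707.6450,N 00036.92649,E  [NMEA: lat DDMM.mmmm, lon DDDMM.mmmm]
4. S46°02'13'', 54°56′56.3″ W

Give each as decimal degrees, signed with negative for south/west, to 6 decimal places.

Point 1:
  Lat: split at 2 digits → 72° and 52.4711′; 72 + 52.4711/60 = 72.8745183
  hemisphere S, so the sign is −
  Lon: degrees = first 3 digits = 81, minutes = 7.41926; 81 + 7.41926/60 = 81.1236543
  W ⇒ negate
Point 2:
  φ: split at 2 digits → 13° and 53.6902′; 13 + 53.6902/60 = 13.8948367
  S → negative
  λ: degrees = first 3 digits = 65, minutes = 7.7601; 65 + 7.7601/60 = 65.1293350
  W ⇒ negate
Point 3:
  Latitude: degrees = first 2 digits = 7, minutes = 7.645; 7 + 7.645/60 = 7.1274167
  N → positive
  Lon: split at 3 digits → 000° and 36.92649′; 0 + 36.92649/60 = 0.6154415
  E ⇒ keep positive
Point 4:
  φ: 2′ + 13″ = 2.21667′; 46 + 2.21667/60 = 46.0369444
  S ⇒ negate
  Lon: 56′ + 56.3″ = 56.93833′; 54 + 56.93833/60 = 54.9489722
  W ⇒ negate

1. -72.874518, -81.123654
2. -13.894837, -65.129335
3. 7.127417, 0.615442
4. -46.036944, -54.948972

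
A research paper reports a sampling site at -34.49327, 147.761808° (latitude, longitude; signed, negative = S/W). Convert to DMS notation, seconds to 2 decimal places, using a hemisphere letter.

Latitude is negative → S; |value| = 34.493270
Lat: 0.493270 × 60 = 29.59620′ → 29′, remainder × 60 = 35.7720″
Longitude: 0.761808 × 60 = 45.70848′ → 45′, remainder × 60 = 42.5088″

34°29′35.77″ S, 147°45′42.51″ E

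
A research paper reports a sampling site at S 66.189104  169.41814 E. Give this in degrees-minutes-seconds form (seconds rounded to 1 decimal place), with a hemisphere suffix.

Lat: 0.189104° → 11.34624′; 0.34624 × 60 = 20.774″
Longitude: 0.418140 × 60 = 25.08840′ → 25′, remainder × 60 = 5.304″

66°11′20.8″ S, 169°25′5.3″ E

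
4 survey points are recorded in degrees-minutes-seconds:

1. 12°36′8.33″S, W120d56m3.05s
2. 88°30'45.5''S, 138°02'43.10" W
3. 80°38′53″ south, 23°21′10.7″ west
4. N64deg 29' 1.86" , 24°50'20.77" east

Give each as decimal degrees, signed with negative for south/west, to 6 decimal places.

Point 1:
  φ: 12° + 36/60 + 8.33/3600 = 12 + 0.600000 + 0.002314 = 12.6023139
  hemisphere S, so the sign is −
  Longitude: 120 + 56/60 + 3.05/3600 = 120.9341806
  W → negative
Point 2:
  φ: 88° + 30/60 + 45.5/3600 = 88 + 0.500000 + 0.012639 = 88.5126389
  hemisphere S, so the sign is −
  Longitude: 138° + 2/60 + 43.1/3600 = 138 + 0.033333 + 0.011972 = 138.0453056
  W ⇒ negate
Point 3:
  Latitude: 80 + 38/60 + 53/3600 = 80.6480556
  S → negative
  Longitude: 21′ + 10.7″ = 21.17833′; 23 + 21.17833/60 = 23.3529722
  W → negative
Point 4:
  Latitude: 64° + 29/60 + 1.86/3600 = 64 + 0.483333 + 0.000517 = 64.4838500
  N ⇒ keep positive
  Longitude: 24 + 50/60 + 20.77/3600 = 24.8391028
  E → positive

1. -12.602314, -120.934181
2. -88.512639, -138.045306
3. -80.648056, -23.352972
4. 64.483850, 24.839103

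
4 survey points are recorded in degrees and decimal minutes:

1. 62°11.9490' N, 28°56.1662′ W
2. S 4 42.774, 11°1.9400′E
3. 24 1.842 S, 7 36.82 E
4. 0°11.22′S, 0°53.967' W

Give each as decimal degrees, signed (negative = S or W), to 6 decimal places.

1. 62.199150, -28.936103
2. -4.712900, 11.032333
3. -24.030700, 7.613667
4. -0.187000, -0.899450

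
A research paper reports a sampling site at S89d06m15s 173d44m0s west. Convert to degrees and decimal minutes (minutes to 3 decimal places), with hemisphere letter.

89° 6.250′ S, 173° 44.000′ W

Lat: seconds/60 = 0.25000; minutes = 6 + 0.25000 = 6.25000
Longitude: seconds/60 = 0.00000; minutes = 44 + 0.00000 = 44.00000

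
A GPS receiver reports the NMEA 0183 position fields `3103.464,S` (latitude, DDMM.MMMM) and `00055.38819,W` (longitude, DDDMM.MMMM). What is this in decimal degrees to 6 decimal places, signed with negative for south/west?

-31.057733, -0.923137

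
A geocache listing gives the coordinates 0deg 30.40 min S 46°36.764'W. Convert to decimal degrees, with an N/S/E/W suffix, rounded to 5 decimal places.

0.50667° S, 46.61273° W

φ: 0 + 30.4/60 = 0.506667
λ: 46 + 36.764/60 = 46.612733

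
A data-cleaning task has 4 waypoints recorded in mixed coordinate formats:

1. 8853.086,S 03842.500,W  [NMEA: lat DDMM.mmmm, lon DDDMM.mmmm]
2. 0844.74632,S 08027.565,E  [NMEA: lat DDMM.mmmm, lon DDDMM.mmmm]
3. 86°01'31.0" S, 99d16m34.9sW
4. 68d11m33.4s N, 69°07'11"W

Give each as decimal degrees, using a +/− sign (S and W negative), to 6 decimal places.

1. -88.884767, -38.708333
2. -8.745772, 80.459417
3. -86.025278, -99.276361
4. 68.192611, -69.119722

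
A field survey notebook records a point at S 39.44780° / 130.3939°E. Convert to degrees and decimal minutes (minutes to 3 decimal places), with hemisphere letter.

39° 26.868′ S, 130° 23.634′ E

φ: minutes = (39.447800 − 39) × 60 = 26.86800
Longitude: fractional part 0.393900 → 23.63400 minutes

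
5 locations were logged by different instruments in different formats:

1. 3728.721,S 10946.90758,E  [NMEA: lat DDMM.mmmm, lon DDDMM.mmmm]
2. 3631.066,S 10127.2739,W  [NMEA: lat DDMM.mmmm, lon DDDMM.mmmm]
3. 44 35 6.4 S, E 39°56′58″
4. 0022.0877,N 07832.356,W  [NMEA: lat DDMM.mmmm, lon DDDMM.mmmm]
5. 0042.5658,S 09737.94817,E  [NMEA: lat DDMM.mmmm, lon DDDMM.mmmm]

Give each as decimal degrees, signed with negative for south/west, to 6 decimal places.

1. -37.478683, 109.781793
2. -36.517767, -101.454565
3. -44.585111, 39.949444
4. 0.368128, -78.539267
5. -0.709430, 97.632470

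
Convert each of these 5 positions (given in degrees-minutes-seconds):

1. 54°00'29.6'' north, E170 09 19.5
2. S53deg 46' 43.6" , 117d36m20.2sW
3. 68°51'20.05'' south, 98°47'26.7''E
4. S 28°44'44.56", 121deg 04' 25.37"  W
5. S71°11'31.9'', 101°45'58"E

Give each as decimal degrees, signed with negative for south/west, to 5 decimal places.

Point 1:
  Latitude: 0′ + 29.6″ = 0.49333′; 54 + 0.49333/60 = 54.008222
  N → positive
  Lon: 170 + 9/60 + 19.5/3600 = 170.155417
  E ⇒ keep positive
Point 2:
  Latitude: 53° + 46/60 + 43.6/3600 = 53 + 0.766667 + 0.012111 = 53.778778
  S → negative
  Lon: 36′ + 20.2″ = 36.33667′; 117 + 36.33667/60 = 117.605611
  hemisphere W, so the sign is −
Point 3:
  φ: 51′ + 20.05″ = 51.33417′; 68 + 51.33417/60 = 68.855569
  S ⇒ negate
  λ: 47′ + 26.7″ = 47.44500′; 98 + 47.44500/60 = 98.790750
  E → positive
Point 4:
  φ: 44′ + 44.56″ = 44.74267′; 28 + 44.74267/60 = 28.745711
  S → negative
  Lon: 121° + 4/60 + 25.37/3600 = 121 + 0.066667 + 0.007047 = 121.073714
  hemisphere W, so the sign is −
Point 5:
  Lat: 71 + 11/60 + 31.9/3600 = 71.192194
  S ⇒ negate
  Lon: 101° + 45/60 + 58/3600 = 101 + 0.750000 + 0.016111 = 101.766111
  E → positive

1. 54.00822, 170.15542
2. -53.77878, -117.60561
3. -68.85557, 98.79075
4. -28.74571, -121.07371
5. -71.19219, 101.76611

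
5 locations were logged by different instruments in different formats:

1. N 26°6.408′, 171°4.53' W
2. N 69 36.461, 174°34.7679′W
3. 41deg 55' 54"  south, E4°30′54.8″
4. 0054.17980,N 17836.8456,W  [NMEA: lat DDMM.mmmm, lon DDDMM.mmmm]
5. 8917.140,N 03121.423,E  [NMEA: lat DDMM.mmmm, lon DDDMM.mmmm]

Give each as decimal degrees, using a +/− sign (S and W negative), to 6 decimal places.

1. 26.106800, -171.075500
2. 69.607683, -174.579465
3. -41.931667, 4.515222
4. 0.902997, -178.614093
5. 89.285667, 31.357050

Point 1:
  Lat: 6.408′ = 0.106800°; total 26.1068000
  N → positive
  Longitude: 171 + 4.53/60 = 171.0755000
  W → negative
Point 2:
  Lat: 36.461′ = 0.607683°; total 69.6076833
  N ⇒ keep positive
  Lon: 174 + 34.7679/60 = 174.5794650
  W → negative
Point 3:
  Latitude: 55′ + 54″ = 55.90000′; 41 + 55.90000/60 = 41.9316667
  S ⇒ negate
  λ: 4 + 30/60 + 54.8/3600 = 4.5152222
  E ⇒ keep positive
Point 4:
  Lat: degrees = first 2 digits = 0, minutes = 54.1798; 0 + 54.1798/60 = 0.9029967
  N ⇒ keep positive
  Lon: degrees = first 3 digits = 178, minutes = 36.8456; 178 + 36.8456/60 = 178.6140933
  W ⇒ negate
Point 5:
  φ: degrees = first 2 digits = 89, minutes = 17.14; 89 + 17.14/60 = 89.2856667
  N ⇒ keep positive
  Longitude: degrees = first 3 digits = 31, minutes = 21.423; 31 + 21.423/60 = 31.3570500
  E → positive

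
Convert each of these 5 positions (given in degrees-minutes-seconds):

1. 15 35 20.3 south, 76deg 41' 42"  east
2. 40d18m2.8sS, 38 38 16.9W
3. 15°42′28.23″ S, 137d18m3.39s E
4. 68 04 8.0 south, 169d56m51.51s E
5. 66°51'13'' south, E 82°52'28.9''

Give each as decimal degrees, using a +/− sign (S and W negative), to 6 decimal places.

Point 1:
  Lat: 15° + 35/60 + 20.3/3600 = 15 + 0.583333 + 0.005639 = 15.5889722
  S → negative
  Lon: 76 + 41/60 + 42/3600 = 76.6950000
  E ⇒ keep positive
Point 2:
  Lat: 18′ + 2.8″ = 18.04667′; 40 + 18.04667/60 = 40.3007778
  hemisphere S, so the sign is −
  λ: 38′ + 16.9″ = 38.28167′; 38 + 38.28167/60 = 38.6380278
  W ⇒ negate
Point 3:
  Lat: 15° + 42/60 + 28.23/3600 = 15 + 0.700000 + 0.007842 = 15.7078417
  S ⇒ negate
  λ: 137° + 18/60 + 3.39/3600 = 137 + 0.300000 + 0.000942 = 137.3009417
  E ⇒ keep positive
Point 4:
  Latitude: 68° + 4/60 + 8/3600 = 68 + 0.066667 + 0.002222 = 68.0688889
  S ⇒ negate
  λ: 169° + 56/60 + 51.51/3600 = 169 + 0.933333 + 0.014308 = 169.9476417
  E ⇒ keep positive
Point 5:
  φ: 66 + 51/60 + 13/3600 = 66.8536111
  S ⇒ negate
  Longitude: 82 + 52/60 + 28.9/3600 = 82.8746944
  E ⇒ keep positive

1. -15.588972, 76.695000
2. -40.300778, -38.638028
3. -15.707842, 137.300942
4. -68.068889, 169.947642
5. -66.853611, 82.874694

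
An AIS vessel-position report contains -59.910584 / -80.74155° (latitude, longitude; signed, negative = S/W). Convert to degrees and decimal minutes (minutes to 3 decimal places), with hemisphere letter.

59° 54.635′ S, 80° 44.493′ W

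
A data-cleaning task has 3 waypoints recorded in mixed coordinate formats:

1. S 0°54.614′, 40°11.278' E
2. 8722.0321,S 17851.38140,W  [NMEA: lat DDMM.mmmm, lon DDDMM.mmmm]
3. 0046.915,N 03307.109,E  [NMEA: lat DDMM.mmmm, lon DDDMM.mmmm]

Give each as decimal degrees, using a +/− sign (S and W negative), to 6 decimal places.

Point 1:
  φ: 54.614′ = 0.910233°; total 0.9102333
  S ⇒ negate
  Lon: 40 + 11.278/60 = 40.1879667
  E ⇒ keep positive
Point 2:
  φ: degrees = first 2 digits = 87, minutes = 22.0321; 87 + 22.0321/60 = 87.3672017
  hemisphere S, so the sign is −
  Longitude: degrees = first 3 digits = 178, minutes = 51.3814; 178 + 51.3814/60 = 178.8563567
  W ⇒ negate
Point 3:
  Latitude: split at 2 digits → 00° and 46.915′; 0 + 46.915/60 = 0.7819167
  N ⇒ keep positive
  Longitude: degrees = first 3 digits = 33, minutes = 7.109; 33 + 7.109/60 = 33.1184833
  E ⇒ keep positive

1. -0.910233, 40.187967
2. -87.367202, -178.856357
3. 0.781917, 33.118483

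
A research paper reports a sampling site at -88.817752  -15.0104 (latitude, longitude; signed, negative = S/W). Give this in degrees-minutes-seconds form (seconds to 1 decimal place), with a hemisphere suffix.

88°49′3.9″ S, 15°00′37.4″ W

Latitude is negative → S; |value| = 88.817752
φ: 0.817752 × 60 = 49.06512′ → 49′, remainder × 60 = 3.907″
Longitude is negative → W; |value| = 15.010400
λ: whole degrees 15; 0.62400′ → 0′ and 37.440″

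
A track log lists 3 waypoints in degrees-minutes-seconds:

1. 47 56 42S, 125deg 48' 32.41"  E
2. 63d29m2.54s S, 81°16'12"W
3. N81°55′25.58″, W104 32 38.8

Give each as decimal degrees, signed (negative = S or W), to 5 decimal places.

1. -47.94500, 125.80900
2. -63.48404, -81.27000
3. 81.92377, -104.54411

Point 1:
  φ: 47 + 56/60 + 42/3600 = 47.945000
  S ⇒ negate
  Longitude: 125 + 48/60 + 32.41/3600 = 125.809003
  E → positive
Point 2:
  Lat: 63 + 29/60 + 2.54/3600 = 63.484039
  S → negative
  λ: 16′ + 12″ = 16.20000′; 81 + 16.20000/60 = 81.270000
  W → negative
Point 3:
  Latitude: 81 + 55/60 + 25.58/3600 = 81.923772
  N ⇒ keep positive
  Lon: 104° + 32/60 + 38.8/3600 = 104 + 0.533333 + 0.010778 = 104.544111
  W ⇒ negate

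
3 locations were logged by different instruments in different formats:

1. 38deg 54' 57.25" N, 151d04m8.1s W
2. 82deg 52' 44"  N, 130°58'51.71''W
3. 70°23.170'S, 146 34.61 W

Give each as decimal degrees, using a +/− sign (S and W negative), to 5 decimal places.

Point 1:
  φ: 54′ + 57.25″ = 54.95417′; 38 + 54.95417/60 = 38.915903
  N ⇒ keep positive
  Lon: 4′ + 8.1″ = 4.13500′; 151 + 4.13500/60 = 151.068917
  W ⇒ negate
Point 2:
  Lat: 82 + 52/60 + 44/3600 = 82.878889
  N ⇒ keep positive
  λ: 130 + 58/60 + 51.71/3600 = 130.981031
  W ⇒ negate
Point 3:
  φ: 23.17′ = 0.386167°; total 70.386167
  S → negative
  Lon: 146 + 34.61/60 = 146.576833
  W → negative

1. 38.91590, -151.06892
2. 82.87889, -130.98103
3. -70.38617, -146.57683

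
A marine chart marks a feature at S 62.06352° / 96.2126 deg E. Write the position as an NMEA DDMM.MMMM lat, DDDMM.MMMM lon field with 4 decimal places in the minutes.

6203.8112,S / 09612.7560,E

φ: 62° + 0.063520 × 60 = 62° 3.811200′
Lon: fractional part 0.212600 → 12.756000 minutes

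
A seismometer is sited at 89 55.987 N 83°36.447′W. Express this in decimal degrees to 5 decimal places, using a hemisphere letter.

φ: 89 + 55.987/60 = 89.933117
Longitude: 83 + 36.447/60 = 83.607450

89.93312° N, 83.60745° W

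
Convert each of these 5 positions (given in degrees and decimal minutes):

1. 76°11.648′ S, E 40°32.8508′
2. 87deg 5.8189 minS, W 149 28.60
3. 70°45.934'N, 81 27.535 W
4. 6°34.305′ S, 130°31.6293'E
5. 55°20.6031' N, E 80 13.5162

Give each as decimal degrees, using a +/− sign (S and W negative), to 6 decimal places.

1. -76.194133, 40.547513
2. -87.096982, -149.476667
3. 70.765567, -81.458917
4. -6.571750, 130.527155
5. 55.343385, 80.225270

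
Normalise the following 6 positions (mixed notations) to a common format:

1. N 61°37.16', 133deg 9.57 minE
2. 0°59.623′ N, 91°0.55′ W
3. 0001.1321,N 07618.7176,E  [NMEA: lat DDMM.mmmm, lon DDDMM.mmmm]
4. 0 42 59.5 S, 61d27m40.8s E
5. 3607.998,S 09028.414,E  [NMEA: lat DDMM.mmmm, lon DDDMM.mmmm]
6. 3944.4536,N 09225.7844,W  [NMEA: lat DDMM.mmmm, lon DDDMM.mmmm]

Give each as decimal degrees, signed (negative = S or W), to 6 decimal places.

Point 1:
  Lat: 61 + 37.16/60 = 61.6193333
  N ⇒ keep positive
  Lon: 133 + 9.57/60 = 133.1595000
  E → positive
Point 2:
  Lat: 59.623′ = 0.993717°; total 0.9937167
  N ⇒ keep positive
  Lon: 91 + 0.55/60 = 91.0091667
  hemisphere W, so the sign is −
Point 3:
  Lat: degrees = first 2 digits = 0, minutes = 1.1321; 0 + 1.1321/60 = 0.0188683
  N → positive
  λ: degrees = first 3 digits = 76, minutes = 18.7176; 76 + 18.7176/60 = 76.3119600
  E → positive
Point 4:
  Lat: 42′ + 59.5″ = 42.99167′; 0 + 42.99167/60 = 0.7165278
  hemisphere S, so the sign is −
  λ: 61° + 27/60 + 40.8/3600 = 61 + 0.450000 + 0.011333 = 61.4613333
  E ⇒ keep positive
Point 5:
  φ: degrees = first 2 digits = 36, minutes = 7.998; 36 + 7.998/60 = 36.1333000
  S → negative
  λ: degrees = first 3 digits = 90, minutes = 28.414; 90 + 28.414/60 = 90.4735667
  E ⇒ keep positive
Point 6:
  Lat: degrees = first 2 digits = 39, minutes = 44.4536; 39 + 44.4536/60 = 39.7408933
  N ⇒ keep positive
  Lon: split at 3 digits → 092° and 25.7844′; 92 + 25.7844/60 = 92.4297400
  hemisphere W, so the sign is −

1. 61.619333, 133.159500
2. 0.993717, -91.009167
3. 0.018868, 76.311960
4. -0.716528, 61.461333
5. -36.133300, 90.473567
6. 39.740893, -92.429740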